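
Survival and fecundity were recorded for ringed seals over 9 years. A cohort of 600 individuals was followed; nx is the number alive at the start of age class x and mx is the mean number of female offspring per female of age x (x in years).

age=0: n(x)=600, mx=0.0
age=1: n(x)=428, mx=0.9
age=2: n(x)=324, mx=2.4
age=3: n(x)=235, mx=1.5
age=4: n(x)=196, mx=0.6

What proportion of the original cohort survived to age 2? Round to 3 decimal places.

0.540

l_2 = n_2/n_0 = 324/600 = 0.54 → 0.540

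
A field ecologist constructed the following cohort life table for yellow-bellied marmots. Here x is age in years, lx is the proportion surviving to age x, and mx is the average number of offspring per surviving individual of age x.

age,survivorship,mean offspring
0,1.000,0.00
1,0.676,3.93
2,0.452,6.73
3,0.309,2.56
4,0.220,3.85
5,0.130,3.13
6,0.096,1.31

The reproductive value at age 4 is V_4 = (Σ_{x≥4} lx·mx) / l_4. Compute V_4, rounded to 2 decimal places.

lx·mx for x ≥ 4: 0.847, 0.4069, 0.12576 → sum = 1.37966
V_4 = 1.37966 / l_4 = 1.37966 / 0.22 = 6.271182… → 6.27

6.27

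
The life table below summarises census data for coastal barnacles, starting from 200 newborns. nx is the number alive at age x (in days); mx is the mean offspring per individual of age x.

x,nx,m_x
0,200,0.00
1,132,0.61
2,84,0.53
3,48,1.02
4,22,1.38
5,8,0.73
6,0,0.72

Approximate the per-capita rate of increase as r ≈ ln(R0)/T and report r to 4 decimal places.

lx = nx/n0 = nx/200: 1, 0.66, 0.42, 0.24, 0.11, 0.04, 0
R0 = Σ lx·mx = 0 + 0.4026 + 0.2226 + 0.2448 + 0.1518 + 0.0292 + 0 = 1.051
Σ x·lx·mx = 2.3354; T = 2.3354/1.051 = 2.22207…
r ≈ ln(R0)/T = ln(1.051)/2.22207… = 0.022385… → 0.0224

0.0224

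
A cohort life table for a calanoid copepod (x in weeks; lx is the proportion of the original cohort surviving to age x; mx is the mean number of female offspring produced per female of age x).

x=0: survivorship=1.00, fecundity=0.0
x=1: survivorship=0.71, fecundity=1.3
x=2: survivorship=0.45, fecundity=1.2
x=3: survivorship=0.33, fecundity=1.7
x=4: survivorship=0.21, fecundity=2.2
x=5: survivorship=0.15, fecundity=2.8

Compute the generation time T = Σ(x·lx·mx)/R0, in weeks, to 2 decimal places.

lx·mx: 0, 0.923, 0.54, 0.561, 0.462, 0.42 → R0 = 2.906
x·lx·mx: 0, 0.923, 1.08, 1.683, 1.848, 2.1 → Σ = 7.634
T = 7.634 / 2.906 = 2.626979… → 2.63

2.63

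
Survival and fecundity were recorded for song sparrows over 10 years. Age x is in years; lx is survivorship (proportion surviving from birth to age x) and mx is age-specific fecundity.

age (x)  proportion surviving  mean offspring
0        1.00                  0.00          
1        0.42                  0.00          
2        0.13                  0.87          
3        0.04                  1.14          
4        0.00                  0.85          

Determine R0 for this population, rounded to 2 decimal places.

0.16

lx·mx by age: 0, 0, 0.1131, 0.0456, 0
R0 = Σ lx·mx = 0.1587 → 0.16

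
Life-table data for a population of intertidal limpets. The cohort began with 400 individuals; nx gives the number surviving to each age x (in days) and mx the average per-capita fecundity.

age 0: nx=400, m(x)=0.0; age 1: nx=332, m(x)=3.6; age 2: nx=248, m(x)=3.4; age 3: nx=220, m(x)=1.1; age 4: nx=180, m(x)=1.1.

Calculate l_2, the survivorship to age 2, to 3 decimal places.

0.620

l_2 = n_2/n_0 = 248/400 = 0.62 → 0.620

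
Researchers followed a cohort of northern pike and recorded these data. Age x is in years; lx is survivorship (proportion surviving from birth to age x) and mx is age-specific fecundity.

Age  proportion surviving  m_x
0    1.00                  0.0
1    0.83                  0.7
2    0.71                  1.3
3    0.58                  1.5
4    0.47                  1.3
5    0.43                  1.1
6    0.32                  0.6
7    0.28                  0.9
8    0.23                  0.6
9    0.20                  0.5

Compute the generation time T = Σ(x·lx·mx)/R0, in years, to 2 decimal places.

lx·mx: 0, 0.581, 0.923, 0.87, 0.611, 0.473, 0.192, 0.252, 0.138, 0.1 → R0 = 4.14
x·lx·mx: 0, 0.581, 1.846, 2.61, 2.444, 2.365, 1.152, 1.764, 1.104, 0.9 → Σ = 14.766
T = 14.766 / 4.14 = 3.566667… → 3.57

3.57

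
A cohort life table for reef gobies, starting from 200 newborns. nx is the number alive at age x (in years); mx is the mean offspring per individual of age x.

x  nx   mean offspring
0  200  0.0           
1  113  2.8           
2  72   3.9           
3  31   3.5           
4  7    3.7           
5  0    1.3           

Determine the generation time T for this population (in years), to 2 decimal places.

lx = nx/n0 = nx/200: 1, 0.565, 0.36, 0.155, 0.035, 0
lx·mx: 0, 1.582, 1.404, 0.5425, 0.1295, 0 → R0 = 3.658
x·lx·mx: 0, 1.582, 2.808, 1.6275, 0.518, 0 → Σ = 6.5355
T = 6.5355 / 3.658 = 1.786632… → 1.79

1.79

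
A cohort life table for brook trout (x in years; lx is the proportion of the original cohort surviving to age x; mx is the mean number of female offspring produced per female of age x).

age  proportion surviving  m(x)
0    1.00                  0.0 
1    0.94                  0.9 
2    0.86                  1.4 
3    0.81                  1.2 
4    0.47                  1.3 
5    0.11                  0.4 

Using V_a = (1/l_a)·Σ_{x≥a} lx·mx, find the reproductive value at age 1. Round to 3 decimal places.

lx·mx for x ≥ 1: 0.846, 1.204, 0.972, 0.611, 0.044 → sum = 3.677
V_1 = 3.677 / l_1 = 3.677 / 0.94 = 3.911702… → 3.912

3.912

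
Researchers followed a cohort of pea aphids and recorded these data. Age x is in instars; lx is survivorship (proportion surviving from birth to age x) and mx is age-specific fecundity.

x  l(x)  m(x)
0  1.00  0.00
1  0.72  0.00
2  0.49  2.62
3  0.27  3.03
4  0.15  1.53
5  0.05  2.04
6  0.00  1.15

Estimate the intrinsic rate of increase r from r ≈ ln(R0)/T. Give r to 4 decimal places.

R0 = Σ lx·mx = 0 + 0 + 1.2838 + 0.8181 + 0.2295 + 0.102 + 0 = 2.4334
Σ x·lx·mx = 6.4499; T = 6.4499/2.4334 = 2.65057…
r ≈ ln(R0)/T = ln(2.4334)/2.65057… = 0.335509… → 0.3355

0.3355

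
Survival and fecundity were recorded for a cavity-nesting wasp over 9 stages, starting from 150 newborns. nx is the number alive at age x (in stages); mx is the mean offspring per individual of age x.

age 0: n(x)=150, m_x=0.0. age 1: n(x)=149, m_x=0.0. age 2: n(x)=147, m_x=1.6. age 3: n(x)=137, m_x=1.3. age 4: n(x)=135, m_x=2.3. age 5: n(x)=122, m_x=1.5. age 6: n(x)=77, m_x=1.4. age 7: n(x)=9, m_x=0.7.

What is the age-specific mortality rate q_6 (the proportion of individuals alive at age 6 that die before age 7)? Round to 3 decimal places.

lx = nx/n0 = nx/150: 1, 0.99333…, 0.98, 0.91333…, 0.9, 0.81333…, 0.51333…, 0.06
q_6 = (l_6 − l_7) / l_6 = (0.513333… − 0.06) / 0.513333…
     = 0.453333… / 0.513333… = 0.883117… → 0.883

0.883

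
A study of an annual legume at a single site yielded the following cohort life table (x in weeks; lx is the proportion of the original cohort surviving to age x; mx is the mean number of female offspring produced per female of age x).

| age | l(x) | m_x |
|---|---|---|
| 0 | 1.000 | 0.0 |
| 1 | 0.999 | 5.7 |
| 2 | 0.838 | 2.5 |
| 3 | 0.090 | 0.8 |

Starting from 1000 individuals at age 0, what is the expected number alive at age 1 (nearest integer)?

Expected survivors = N0 · l_1 = 1000 × 0.999 = 999 → 999

999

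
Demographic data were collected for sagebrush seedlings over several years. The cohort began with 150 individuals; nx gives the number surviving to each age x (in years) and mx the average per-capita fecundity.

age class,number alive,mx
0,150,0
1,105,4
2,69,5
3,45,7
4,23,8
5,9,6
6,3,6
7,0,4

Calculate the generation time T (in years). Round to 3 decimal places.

2.372

lx = nx/n0 = nx/150: 1, 0.7, 0.46, 0.3, 0.15333…, 0.06, 0.02, 0
lx·mx: 0, 2.8, 2.3, 2.1, 1.226667…, 0.36, 0.12, 0 → R0 = 8.906667…
x·lx·mx: 0, 2.8, 4.6, 6.3, 4.906667…, 1.8, 0.72, 0 → Σ = 21.126667…
T = 21.126667… / 8.906667… = 2.372006… → 2.372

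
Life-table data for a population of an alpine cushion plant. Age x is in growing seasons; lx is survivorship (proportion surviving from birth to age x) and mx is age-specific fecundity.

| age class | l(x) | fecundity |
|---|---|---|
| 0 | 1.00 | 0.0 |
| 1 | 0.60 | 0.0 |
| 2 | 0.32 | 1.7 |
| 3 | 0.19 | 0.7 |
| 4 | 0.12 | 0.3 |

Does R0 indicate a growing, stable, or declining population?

R0 = Σ lx·mx = 0 + 0 + 0.544 + 0.133 + 0.036 = 0.713
R0 < 1, so the population is declining.

declining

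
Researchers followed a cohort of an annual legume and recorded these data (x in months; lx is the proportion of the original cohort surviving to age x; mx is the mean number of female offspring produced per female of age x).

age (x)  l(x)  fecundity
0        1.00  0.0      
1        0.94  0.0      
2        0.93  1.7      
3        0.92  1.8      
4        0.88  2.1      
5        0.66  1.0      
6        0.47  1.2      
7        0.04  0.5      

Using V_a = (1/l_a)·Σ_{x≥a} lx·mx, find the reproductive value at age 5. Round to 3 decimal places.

lx·mx for x ≥ 5: 0.66, 0.564, 0.02 → sum = 1.244
V_5 = 1.244 / l_5 = 1.244 / 0.66 = 1.884848… → 1.885

1.885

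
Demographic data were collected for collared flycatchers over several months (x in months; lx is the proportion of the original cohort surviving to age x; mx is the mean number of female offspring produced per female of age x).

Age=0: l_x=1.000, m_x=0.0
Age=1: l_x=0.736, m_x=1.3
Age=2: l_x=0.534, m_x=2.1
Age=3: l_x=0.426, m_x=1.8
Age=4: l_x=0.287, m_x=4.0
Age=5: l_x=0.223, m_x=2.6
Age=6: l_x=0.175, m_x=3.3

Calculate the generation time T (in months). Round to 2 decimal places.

lx·mx: 0, 0.9568, 1.1214, 0.7668, 1.148, 0.5798, 0.5775 → R0 = 5.1503
x·lx·mx: 0, 0.9568, 2.2428, 2.3004, 4.592, 2.899, 3.465 → Σ = 16.456
T = 16.456 / 5.1503 = 3.195154… → 3.20

3.20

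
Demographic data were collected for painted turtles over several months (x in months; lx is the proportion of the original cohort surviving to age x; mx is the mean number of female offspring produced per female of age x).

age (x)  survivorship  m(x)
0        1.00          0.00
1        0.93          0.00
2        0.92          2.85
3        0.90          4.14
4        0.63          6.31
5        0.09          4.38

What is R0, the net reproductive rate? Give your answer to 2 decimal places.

10.72

lx·mx by age: 0, 0, 2.622, 3.726, 3.9753, 0.3942
R0 = Σ lx·mx = 10.7175 → 10.72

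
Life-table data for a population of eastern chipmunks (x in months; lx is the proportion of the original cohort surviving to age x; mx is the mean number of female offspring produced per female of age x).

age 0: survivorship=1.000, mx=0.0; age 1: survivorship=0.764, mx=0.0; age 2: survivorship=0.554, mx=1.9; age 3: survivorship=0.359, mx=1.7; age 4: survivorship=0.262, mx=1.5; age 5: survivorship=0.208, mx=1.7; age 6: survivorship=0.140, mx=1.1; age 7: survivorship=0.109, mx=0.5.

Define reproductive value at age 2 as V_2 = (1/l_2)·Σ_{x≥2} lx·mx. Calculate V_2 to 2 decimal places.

4.73

lx·mx for x ≥ 2: 1.0526, 0.6103, 0.393, 0.3536, 0.154, 0.0545 → sum = 2.618
V_2 = 2.618 / l_2 = 2.618 / 0.554 = 4.725632… → 4.73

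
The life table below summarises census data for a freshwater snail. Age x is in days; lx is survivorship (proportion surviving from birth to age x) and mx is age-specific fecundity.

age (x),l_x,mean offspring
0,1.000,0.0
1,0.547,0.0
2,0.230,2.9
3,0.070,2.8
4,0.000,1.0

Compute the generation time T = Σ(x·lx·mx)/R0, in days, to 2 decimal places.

2.23

lx·mx: 0, 0, 0.667, 0.196, 0 → R0 = 0.863
x·lx·mx: 0, 0, 1.334, 0.588, 0 → Σ = 1.922
T = 1.922 / 0.863 = 2.227115… → 2.23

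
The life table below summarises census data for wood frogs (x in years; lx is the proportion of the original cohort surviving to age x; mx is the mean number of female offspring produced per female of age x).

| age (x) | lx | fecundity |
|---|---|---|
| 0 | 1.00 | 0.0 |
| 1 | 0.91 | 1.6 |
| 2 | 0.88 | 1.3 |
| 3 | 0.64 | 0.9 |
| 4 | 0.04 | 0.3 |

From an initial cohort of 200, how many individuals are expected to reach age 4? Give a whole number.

Expected survivors = N0 · l_4 = 200 × 0.04 = 8 → 8

8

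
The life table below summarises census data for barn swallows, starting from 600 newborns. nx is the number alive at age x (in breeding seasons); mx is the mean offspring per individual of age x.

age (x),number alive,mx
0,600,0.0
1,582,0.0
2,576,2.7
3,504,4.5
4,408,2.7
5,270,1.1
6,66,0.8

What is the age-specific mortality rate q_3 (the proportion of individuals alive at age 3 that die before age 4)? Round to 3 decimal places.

lx = nx/n0 = nx/600: 1, 0.97, 0.96, 0.84, 0.68, 0.45, 0.11
q_3 = (l_3 − l_4) / l_3 = (0.84 − 0.68) / 0.84
     = 0.16 / 0.84 = 0.190476… → 0.190

0.190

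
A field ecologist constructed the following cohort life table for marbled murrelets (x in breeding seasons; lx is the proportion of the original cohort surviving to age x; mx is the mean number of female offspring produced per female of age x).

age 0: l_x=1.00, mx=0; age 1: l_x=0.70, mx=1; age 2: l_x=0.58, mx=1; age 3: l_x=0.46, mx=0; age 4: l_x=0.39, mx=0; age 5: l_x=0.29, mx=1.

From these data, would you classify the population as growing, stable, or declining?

growing

R0 = Σ lx·mx = 0 + 0.7 + 0.58 + 0 + 0 + 0.29 = 1.57
R0 > 1, so the population is growing.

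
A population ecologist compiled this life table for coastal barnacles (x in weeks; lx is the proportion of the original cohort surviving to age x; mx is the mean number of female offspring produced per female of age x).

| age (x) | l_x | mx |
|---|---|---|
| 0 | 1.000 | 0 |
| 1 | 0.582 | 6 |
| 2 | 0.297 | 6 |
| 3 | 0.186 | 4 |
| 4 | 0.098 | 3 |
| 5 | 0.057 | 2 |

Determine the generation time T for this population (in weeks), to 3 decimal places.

lx·mx: 0, 3.492, 1.782, 0.744, 0.294, 0.114 → R0 = 6.426
x·lx·mx: 0, 3.492, 3.564, 2.232, 1.176, 0.57 → Σ = 11.034
T = 11.034 / 6.426 = 1.717087… → 1.717

1.717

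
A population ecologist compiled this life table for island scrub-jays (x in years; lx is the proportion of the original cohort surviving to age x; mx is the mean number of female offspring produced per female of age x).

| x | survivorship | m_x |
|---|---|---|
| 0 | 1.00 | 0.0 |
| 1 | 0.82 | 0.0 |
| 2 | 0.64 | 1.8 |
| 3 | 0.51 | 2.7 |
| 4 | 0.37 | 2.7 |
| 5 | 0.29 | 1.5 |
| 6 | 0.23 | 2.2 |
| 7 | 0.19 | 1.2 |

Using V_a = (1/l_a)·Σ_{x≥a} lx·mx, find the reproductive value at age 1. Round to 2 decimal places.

lx·mx for x ≥ 1: 0, 1.152, 1.377, 0.999, 0.435, 0.506, 0.228 → sum = 4.697
V_1 = 4.697 / l_1 = 4.697 / 0.82 = 5.728049… → 5.73

5.73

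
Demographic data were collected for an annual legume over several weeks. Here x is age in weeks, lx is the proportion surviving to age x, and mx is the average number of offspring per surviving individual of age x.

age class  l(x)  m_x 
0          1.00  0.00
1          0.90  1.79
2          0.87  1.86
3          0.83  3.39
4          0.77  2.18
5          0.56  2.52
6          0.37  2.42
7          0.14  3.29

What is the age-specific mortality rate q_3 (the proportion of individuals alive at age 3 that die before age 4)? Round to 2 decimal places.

0.07

q_3 = (l_3 − l_4) / l_3 = (0.83 − 0.77) / 0.83
     = 0.06 / 0.83 = 0.072289… → 0.07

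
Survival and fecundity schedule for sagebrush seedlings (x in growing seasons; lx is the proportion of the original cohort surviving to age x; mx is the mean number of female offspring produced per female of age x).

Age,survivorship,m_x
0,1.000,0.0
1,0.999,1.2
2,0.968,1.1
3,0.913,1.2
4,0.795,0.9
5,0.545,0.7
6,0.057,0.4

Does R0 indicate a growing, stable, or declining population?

R0 = Σ lx·mx = 0 + 1.1988 + 1.0648 + 1.0956 + 0.7155 + 0.3815 + 0.0228 = 4.479
R0 > 1, so the population is growing.

growing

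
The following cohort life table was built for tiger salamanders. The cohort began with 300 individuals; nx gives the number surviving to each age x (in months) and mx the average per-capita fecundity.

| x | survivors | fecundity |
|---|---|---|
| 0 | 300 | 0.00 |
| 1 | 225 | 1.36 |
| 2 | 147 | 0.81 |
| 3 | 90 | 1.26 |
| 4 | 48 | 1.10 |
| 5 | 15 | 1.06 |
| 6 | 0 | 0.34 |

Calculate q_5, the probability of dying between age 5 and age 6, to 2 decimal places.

lx = nx/n0 = nx/300: 1, 0.75, 0.49, 0.3, 0.16, 0.05, 0
q_5 = (l_5 − l_6) / l_5 = (0.05 − 0) / 0.05
     = 0.05 / 0.05 = 1 → 1.00

1.00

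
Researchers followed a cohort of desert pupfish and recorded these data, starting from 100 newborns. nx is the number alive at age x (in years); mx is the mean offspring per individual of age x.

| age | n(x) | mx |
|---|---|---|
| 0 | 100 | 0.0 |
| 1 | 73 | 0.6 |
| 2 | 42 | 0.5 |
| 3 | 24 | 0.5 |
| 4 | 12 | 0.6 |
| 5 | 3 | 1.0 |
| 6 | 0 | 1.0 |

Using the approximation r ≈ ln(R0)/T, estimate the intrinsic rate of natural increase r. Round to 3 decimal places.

-0.073

lx = nx/n0 = nx/100: 1, 0.73, 0.42, 0.24, 0.12, 0.03, 0
R0 = Σ lx·mx = 0 + 0.438 + 0.21 + 0.12 + 0.072 + 0.03 + 0 = 0.87
Σ x·lx·mx = 1.656; T = 1.656/0.87 = 1.90345…
r ≈ ln(R0)/T = ln(0.87)/1.90345… = -0.07316… → -0.073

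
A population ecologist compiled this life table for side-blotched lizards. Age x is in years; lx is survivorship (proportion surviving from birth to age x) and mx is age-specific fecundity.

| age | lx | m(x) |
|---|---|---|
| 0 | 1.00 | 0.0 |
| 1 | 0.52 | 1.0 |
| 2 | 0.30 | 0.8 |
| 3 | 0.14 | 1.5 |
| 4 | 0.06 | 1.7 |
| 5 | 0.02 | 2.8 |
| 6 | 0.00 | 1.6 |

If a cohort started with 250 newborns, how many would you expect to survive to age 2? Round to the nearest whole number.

75

Expected survivors = N0 · l_2 = 250 × 0.30 = 75 → 75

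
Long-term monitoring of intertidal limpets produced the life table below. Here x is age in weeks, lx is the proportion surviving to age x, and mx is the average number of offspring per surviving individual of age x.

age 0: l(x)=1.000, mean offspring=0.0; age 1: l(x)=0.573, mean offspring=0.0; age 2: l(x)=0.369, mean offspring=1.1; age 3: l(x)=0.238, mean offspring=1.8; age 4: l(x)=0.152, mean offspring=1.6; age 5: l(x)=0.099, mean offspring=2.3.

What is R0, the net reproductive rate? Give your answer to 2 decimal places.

1.31

lx·mx by age: 0, 0, 0.4059, 0.4284, 0.2432, 0.2277
R0 = Σ lx·mx = 1.3052 → 1.31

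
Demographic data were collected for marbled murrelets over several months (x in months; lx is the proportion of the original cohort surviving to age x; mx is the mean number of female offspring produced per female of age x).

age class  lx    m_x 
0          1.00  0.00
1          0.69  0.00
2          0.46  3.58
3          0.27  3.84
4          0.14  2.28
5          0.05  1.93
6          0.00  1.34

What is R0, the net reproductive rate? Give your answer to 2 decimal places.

lx·mx by age: 0, 0, 1.6468, 1.0368, 0.3192, 0.0965, 0
R0 = Σ lx·mx = 3.0993 → 3.10

3.10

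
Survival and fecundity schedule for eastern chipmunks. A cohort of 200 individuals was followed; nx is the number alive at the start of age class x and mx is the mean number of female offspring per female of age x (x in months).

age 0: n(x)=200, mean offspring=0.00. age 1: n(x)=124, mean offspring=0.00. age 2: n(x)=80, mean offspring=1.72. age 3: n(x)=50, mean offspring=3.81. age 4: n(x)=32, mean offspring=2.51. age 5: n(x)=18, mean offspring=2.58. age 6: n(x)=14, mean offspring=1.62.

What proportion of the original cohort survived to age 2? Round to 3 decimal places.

0.400

l_2 = n_2/n_0 = 80/200 = 0.4 → 0.400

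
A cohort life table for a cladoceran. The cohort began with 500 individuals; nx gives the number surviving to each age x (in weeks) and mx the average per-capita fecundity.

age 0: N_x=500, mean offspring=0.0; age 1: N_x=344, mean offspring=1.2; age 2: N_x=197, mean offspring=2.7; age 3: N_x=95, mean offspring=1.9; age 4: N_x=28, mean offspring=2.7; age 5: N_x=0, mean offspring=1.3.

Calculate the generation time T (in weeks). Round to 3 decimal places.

lx = nx/n0 = nx/500: 1, 0.688, 0.394, 0.19, 0.056, 0
lx·mx: 0, 0.8256, 1.0638, 0.361, 0.1512, 0 → R0 = 2.4016
x·lx·mx: 0, 0.8256, 2.1276, 1.083, 0.6048, 0 → Σ = 4.641
T = 4.641 / 2.4016 = 1.932462… → 1.932

1.932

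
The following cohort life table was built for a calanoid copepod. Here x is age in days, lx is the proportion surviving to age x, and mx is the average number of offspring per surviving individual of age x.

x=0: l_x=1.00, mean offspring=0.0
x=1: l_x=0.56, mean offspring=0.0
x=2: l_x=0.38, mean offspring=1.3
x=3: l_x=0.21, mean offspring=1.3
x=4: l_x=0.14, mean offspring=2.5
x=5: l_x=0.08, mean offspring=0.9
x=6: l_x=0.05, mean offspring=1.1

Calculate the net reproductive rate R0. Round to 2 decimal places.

1.24

lx·mx by age: 0, 0, 0.494, 0.273, 0.35, 0.072, 0.055
R0 = Σ lx·mx = 1.244 → 1.24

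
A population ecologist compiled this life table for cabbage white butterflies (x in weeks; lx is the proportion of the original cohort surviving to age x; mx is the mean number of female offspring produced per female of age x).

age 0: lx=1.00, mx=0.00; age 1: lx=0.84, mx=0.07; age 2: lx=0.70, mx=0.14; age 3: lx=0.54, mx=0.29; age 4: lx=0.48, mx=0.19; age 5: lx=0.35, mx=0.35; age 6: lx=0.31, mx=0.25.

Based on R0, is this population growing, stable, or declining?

declining

R0 = Σ lx·mx = 0 + 0.0588 + 0.098 + 0.1566 + 0.0912 + 0.1225 + 0.0775 = 0.6046
R0 < 1, so the population is declining.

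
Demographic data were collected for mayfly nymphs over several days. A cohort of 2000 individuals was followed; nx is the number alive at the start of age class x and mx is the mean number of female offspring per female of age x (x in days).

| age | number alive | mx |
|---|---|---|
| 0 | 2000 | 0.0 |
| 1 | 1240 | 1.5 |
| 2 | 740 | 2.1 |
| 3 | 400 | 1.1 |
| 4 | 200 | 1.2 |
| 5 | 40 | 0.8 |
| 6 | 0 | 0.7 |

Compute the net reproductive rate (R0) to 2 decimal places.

lx = nx/n0 = nx/2000: 1, 0.62, 0.37, 0.2, 0.1, 0.02, 0
lx·mx by age: 0, 0.93, 0.777, 0.22, 0.12, 0.016, 0
R0 = Σ lx·mx = 2.063 → 2.06

2.06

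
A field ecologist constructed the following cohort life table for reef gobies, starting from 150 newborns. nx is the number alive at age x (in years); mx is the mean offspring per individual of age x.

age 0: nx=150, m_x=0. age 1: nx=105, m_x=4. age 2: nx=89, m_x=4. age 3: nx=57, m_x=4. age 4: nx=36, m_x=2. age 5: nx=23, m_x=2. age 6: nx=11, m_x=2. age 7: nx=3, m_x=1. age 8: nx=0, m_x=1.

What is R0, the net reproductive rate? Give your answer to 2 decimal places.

7.65

lx = nx/n0 = nx/150: 1, 0.7, 0.59333…, 0.38, 0.24, 0.15333…, 0.07333…, 0.02, 0
lx·mx by age: 0, 2.8, 2.373333…, 1.52, 0.48, 0.306667…, 0.146667…, 0.02, 0
R0 = Σ lx·mx = 7.646667… → 7.65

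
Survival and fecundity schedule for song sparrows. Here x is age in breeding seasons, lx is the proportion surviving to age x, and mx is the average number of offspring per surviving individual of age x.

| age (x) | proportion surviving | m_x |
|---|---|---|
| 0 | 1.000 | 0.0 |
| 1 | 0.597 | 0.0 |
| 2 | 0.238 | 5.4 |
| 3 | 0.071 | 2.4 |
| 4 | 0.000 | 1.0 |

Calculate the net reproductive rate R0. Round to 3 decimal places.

1.456

lx·mx by age: 0, 0, 1.2852, 0.1704, 0
R0 = Σ lx·mx = 1.4556 → 1.456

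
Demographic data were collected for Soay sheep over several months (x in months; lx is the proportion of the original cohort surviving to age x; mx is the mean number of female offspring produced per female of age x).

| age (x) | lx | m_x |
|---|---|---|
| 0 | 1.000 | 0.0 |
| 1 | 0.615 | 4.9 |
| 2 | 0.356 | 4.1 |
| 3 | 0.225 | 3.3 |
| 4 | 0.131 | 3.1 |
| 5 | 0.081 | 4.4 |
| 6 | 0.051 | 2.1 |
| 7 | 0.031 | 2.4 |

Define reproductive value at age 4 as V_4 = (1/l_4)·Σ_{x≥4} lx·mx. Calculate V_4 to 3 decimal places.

lx·mx for x ≥ 4: 0.4061, 0.3564, 0.1071, 0.0744 → sum = 0.944
V_4 = 0.944 / l_4 = 0.944 / 0.131 = 7.206107… → 7.206

7.206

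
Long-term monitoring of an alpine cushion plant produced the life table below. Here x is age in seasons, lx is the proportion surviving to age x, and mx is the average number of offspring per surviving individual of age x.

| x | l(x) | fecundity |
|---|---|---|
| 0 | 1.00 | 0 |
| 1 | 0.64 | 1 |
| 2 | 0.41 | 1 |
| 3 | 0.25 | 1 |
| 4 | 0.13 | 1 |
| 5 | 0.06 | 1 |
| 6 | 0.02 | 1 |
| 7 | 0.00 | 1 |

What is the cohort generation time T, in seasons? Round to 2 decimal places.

2.09

lx·mx: 0, 0.64, 0.41, 0.25, 0.13, 0.06, 0.02, 0 → R0 = 1.51
x·lx·mx: 0, 0.64, 0.82, 0.75, 0.52, 0.3, 0.12, 0 → Σ = 3.15
T = 3.15 / 1.51 = 2.086093… → 2.09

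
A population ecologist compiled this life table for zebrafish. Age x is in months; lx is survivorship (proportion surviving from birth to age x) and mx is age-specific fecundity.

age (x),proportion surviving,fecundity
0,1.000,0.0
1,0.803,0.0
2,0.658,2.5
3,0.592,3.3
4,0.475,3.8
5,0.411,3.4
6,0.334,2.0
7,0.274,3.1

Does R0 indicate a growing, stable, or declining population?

R0 = Σ lx·mx = 0 + 0 + 1.645 + 1.9536 + 1.805 + 1.3974 + 0.668 + 0.8494 = 8.3184
R0 > 1, so the population is growing.

growing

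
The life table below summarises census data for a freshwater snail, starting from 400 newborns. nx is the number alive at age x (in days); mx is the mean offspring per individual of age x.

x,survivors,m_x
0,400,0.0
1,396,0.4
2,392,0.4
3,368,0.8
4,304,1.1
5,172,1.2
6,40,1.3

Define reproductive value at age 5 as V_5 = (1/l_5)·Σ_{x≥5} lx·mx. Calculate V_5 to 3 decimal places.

lx = nx/n0 = nx/400: 1, 0.99, 0.98, 0.92, 0.76, 0.43, 0.1
lx·mx for x ≥ 5: 0.516, 0.13 → sum = 0.646
V_5 = 0.646 / l_5 = 0.646 / 0.43 = 1.502326… → 1.502

1.502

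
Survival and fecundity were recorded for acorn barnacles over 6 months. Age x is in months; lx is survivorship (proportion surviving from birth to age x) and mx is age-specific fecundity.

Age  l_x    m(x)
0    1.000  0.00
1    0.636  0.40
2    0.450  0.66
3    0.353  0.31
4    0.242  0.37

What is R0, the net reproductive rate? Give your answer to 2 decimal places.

lx·mx by age: 0, 0.2544, 0.297, 0.10943, 0.08954
R0 = Σ lx·mx = 0.75037 → 0.75

0.75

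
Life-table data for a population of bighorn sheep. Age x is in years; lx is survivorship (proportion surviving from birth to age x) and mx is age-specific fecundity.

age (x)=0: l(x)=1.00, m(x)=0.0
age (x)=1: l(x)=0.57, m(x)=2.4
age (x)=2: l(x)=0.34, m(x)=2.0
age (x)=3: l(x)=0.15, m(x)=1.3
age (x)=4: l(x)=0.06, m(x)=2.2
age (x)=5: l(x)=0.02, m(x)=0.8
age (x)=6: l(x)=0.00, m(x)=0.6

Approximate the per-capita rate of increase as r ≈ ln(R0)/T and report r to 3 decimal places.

0.532

R0 = Σ lx·mx = 0 + 1.368 + 0.68 + 0.195 + 0.132 + 0.016 + 0 = 2.391
Σ x·lx·mx = 3.921; T = 3.921/2.391 = 1.6399…
r ≈ ln(R0)/T = ln(2.391)/1.6399… = 0.53156… → 0.532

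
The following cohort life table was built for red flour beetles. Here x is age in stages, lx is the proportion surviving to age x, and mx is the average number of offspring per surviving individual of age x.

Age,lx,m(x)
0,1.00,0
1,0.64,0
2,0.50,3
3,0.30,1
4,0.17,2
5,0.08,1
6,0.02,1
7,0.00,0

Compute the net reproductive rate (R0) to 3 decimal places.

2.240

lx·mx by age: 0, 0, 1.5, 0.3, 0.34, 0.08, 0.02, 0
R0 = Σ lx·mx = 2.24 → 2.240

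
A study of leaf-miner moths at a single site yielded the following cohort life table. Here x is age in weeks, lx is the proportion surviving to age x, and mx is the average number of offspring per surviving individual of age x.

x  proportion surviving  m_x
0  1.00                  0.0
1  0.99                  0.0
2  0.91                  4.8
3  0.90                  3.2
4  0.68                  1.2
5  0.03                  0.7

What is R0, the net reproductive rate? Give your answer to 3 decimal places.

8.085

lx·mx by age: 0, 0, 4.368, 2.88, 0.816, 0.021
R0 = Σ lx·mx = 8.085 → 8.085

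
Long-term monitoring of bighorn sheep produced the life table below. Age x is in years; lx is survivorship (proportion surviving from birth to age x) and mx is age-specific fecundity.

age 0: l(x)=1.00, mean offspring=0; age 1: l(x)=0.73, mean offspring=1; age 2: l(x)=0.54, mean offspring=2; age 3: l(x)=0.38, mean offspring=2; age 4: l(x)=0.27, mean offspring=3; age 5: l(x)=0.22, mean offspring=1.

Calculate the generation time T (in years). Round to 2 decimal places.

2.64

lx·mx: 0, 0.73, 1.08, 0.76, 0.81, 0.22 → R0 = 3.6
x·lx·mx: 0, 0.73, 2.16, 2.28, 3.24, 1.1 → Σ = 9.51
T = 9.51 / 3.6 = 2.641667… → 2.64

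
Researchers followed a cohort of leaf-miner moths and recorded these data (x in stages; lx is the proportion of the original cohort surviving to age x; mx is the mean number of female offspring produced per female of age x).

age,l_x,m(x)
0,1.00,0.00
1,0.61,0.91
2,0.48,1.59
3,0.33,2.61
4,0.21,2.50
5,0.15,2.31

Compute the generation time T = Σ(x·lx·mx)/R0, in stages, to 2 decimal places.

lx·mx: 0, 0.5551, 0.7632, 0.8613, 0.525, 0.3465 → R0 = 3.0511
x·lx·mx: 0, 0.5551, 1.5264, 2.5839, 2.1, 1.7325 → Σ = 8.4979
T = 8.4979 / 3.0511 = 2.785192… → 2.79

2.79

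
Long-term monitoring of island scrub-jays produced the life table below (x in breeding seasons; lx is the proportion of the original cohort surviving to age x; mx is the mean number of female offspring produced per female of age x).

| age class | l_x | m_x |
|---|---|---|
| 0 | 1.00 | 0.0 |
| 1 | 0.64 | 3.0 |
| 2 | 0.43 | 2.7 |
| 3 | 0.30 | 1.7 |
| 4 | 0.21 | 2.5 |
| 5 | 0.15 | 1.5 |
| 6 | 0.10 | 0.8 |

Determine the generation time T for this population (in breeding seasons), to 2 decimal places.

2.14

lx·mx: 0, 1.92, 1.161, 0.51, 0.525, 0.225, 0.08 → R0 = 4.421
x·lx·mx: 0, 1.92, 2.322, 1.53, 2.1, 1.125, 0.48 → Σ = 9.477
T = 9.477 / 4.421 = 2.143633… → 2.14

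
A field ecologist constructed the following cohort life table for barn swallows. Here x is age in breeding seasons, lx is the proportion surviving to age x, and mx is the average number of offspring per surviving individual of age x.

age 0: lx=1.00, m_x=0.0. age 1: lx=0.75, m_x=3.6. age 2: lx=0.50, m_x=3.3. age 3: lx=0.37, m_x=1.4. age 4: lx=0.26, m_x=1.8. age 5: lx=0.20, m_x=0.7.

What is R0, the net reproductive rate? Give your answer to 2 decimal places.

5.48

lx·mx by age: 0, 2.7, 1.65, 0.518, 0.468, 0.14
R0 = Σ lx·mx = 5.476 → 5.48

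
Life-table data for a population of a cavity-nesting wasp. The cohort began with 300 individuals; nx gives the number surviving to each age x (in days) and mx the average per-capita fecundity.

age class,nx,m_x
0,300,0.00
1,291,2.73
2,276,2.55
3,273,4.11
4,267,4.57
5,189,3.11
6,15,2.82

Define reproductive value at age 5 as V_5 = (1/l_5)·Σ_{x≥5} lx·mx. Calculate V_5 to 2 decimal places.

lx = nx/n0 = nx/300: 1, 0.97, 0.92, 0.91, 0.89, 0.63, 0.05
lx·mx for x ≥ 5: 1.9593, 0.141 → sum = 2.1003
V_5 = 2.1003 / l_5 = 2.1003 / 0.63 = 3.33381… → 3.33

3.33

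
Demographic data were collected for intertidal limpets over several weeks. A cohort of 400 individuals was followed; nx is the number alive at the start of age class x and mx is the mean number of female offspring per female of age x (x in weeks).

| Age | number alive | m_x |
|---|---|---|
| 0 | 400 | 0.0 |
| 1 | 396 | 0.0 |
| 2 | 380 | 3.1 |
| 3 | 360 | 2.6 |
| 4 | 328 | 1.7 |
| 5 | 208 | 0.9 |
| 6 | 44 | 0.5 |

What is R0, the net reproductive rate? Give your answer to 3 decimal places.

7.202

lx = nx/n0 = nx/400: 1, 0.99, 0.95, 0.9, 0.82, 0.52, 0.11
lx·mx by age: 0, 0, 2.945, 2.34, 1.394, 0.468, 0.055
R0 = Σ lx·mx = 7.202 → 7.202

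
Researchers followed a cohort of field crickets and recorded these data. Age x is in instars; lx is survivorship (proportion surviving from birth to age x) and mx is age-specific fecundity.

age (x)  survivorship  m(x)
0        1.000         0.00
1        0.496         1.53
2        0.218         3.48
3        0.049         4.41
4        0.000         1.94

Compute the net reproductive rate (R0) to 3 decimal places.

1.734

lx·mx by age: 0, 0.75888, 0.75864, 0.21609, 0
R0 = Σ lx·mx = 1.73361 → 1.734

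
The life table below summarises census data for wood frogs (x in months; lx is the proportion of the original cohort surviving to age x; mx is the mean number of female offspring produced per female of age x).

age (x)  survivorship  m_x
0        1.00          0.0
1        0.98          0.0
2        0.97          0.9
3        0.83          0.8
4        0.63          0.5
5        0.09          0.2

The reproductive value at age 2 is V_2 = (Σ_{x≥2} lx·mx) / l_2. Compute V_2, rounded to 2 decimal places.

lx·mx for x ≥ 2: 0.873, 0.664, 0.315, 0.018 → sum = 1.87
V_2 = 1.87 / l_2 = 1.87 / 0.97 = 1.927835… → 1.93

1.93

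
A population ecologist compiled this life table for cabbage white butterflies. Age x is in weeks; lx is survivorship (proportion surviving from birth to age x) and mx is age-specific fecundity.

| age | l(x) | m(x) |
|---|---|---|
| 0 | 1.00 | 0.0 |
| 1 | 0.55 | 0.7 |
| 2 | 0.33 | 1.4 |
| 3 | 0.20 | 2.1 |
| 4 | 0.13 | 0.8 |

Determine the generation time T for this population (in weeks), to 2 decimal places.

2.18

lx·mx: 0, 0.385, 0.462, 0.42, 0.104 → R0 = 1.371
x·lx·mx: 0, 0.385, 0.924, 1.26, 0.416 → Σ = 2.985
T = 2.985 / 1.371 = 2.177243… → 2.18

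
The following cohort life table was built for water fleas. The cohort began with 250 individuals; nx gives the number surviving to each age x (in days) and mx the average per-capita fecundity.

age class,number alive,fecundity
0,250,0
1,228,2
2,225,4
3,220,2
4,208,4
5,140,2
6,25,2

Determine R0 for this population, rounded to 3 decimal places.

lx = nx/n0 = nx/250: 1, 0.912, 0.9, 0.88, 0.832, 0.56, 0.1
lx·mx by age: 0, 1.824, 3.6, 1.76, 3.328, 1.12, 0.2
R0 = Σ lx·mx = 11.832 → 11.832

11.832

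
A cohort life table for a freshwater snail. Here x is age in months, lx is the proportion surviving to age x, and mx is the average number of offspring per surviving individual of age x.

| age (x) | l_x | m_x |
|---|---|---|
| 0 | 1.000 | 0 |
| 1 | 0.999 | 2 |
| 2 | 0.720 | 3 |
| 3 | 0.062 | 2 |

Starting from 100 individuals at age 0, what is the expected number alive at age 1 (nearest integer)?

Expected survivors = N0 · l_1 = 100 × 0.999 = 99.9 → 100

100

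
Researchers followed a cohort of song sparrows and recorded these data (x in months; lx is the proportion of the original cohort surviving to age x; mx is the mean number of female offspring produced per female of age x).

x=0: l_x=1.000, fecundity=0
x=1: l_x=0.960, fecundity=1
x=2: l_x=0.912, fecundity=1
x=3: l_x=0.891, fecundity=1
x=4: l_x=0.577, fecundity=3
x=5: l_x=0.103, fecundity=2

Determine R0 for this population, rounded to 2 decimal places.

4.70

lx·mx by age: 0, 0.96, 0.912, 0.891, 1.731, 0.206
R0 = Σ lx·mx = 4.7 → 4.70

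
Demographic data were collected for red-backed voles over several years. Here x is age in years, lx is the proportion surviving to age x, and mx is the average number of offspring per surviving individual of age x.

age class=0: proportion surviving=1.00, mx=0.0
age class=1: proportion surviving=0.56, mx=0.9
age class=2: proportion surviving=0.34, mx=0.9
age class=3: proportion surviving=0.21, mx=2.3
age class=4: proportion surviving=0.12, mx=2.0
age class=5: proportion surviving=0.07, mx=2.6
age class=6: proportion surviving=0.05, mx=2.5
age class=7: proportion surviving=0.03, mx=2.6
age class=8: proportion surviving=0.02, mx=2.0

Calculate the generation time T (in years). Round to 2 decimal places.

lx·mx: 0, 0.504, 0.306, 0.483, 0.24, 0.182, 0.125, 0.078, 0.04 → R0 = 1.958
x·lx·mx: 0, 0.504, 0.612, 1.449, 0.96, 0.91, 0.75, 0.546, 0.32 → Σ = 6.051
T = 6.051 / 1.958 = 3.090398… → 3.09

3.09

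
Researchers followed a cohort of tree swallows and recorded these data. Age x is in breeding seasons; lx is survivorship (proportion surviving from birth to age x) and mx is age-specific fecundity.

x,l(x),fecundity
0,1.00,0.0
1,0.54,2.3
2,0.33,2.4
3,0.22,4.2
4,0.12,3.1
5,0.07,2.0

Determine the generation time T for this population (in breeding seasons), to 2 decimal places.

lx·mx: 0, 1.242, 0.792, 0.924, 0.372, 0.14 → R0 = 3.47
x·lx·mx: 0, 1.242, 1.584, 2.772, 1.488, 0.7 → Σ = 7.786
T = 7.786 / 3.47 = 2.243804… → 2.24

2.24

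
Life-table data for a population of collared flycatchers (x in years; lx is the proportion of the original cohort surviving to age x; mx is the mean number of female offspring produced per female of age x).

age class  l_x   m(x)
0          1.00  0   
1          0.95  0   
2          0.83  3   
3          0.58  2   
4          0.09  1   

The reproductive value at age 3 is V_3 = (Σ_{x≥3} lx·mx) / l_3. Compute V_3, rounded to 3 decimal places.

2.155

lx·mx for x ≥ 3: 1.16, 0.09 → sum = 1.25
V_3 = 1.25 / l_3 = 1.25 / 0.58 = 2.155172… → 2.155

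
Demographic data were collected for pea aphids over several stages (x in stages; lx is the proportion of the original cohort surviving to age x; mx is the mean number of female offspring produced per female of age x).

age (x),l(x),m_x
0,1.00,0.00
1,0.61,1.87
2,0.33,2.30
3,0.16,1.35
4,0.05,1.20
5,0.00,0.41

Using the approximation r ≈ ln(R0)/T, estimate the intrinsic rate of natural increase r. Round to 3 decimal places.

R0 = Σ lx·mx = 0 + 1.1407 + 0.759 + 0.216 + 0.06 + 0 = 2.1757
Σ x·lx·mx = 3.5467; T = 3.5467/2.1757 = 1.63014…
r ≈ ln(R0)/T = ln(2.1757)/1.63014… = 0.47686… → 0.477

0.477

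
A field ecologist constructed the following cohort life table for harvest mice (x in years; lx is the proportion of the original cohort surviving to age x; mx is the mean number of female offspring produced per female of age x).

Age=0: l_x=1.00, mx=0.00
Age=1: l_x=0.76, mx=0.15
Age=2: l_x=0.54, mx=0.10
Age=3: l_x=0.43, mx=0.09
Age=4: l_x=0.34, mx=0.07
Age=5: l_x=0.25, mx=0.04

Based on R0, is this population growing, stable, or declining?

declining

R0 = Σ lx·mx = 0 + 0.114 + 0.054 + 0.0387 + 0.0238 + 0.01 = 0.2405
R0 < 1, so the population is declining.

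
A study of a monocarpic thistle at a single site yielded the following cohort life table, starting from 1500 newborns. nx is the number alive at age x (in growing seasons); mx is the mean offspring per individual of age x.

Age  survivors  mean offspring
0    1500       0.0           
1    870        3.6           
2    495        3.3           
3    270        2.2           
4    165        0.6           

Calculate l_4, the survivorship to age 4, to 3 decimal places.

0.110

l_4 = n_4/n_0 = 165/1500 = 0.11 → 0.110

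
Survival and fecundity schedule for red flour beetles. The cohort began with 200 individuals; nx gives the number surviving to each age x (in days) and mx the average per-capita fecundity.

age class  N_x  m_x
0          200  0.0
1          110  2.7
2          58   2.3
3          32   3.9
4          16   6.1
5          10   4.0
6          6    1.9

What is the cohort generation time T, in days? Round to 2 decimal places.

2.27

lx = nx/n0 = nx/200: 1, 0.55, 0.29, 0.16, 0.08, 0.05, 0.03
lx·mx: 0, 1.485, 0.667, 0.624, 0.488, 0.2, 0.057 → R0 = 3.521
x·lx·mx: 0, 1.485, 1.334, 1.872, 1.952, 1, 0.342 → Σ = 7.985
T = 7.985 / 3.521 = 2.267822… → 2.27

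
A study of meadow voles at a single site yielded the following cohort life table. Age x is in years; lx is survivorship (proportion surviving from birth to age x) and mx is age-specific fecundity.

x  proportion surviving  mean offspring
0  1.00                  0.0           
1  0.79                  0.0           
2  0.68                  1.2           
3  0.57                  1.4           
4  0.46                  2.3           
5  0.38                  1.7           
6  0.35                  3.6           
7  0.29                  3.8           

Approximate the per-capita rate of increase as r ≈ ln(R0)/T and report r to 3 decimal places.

0.369

R0 = Σ lx·mx = 0 + 0 + 0.816 + 0.798 + 1.058 + 0.646 + 1.26 + 1.102 = 5.68
Σ x·lx·mx = 26.762; T = 26.762/5.68 = 4.71162…
r ≈ ln(R0)/T = ln(5.68)/4.71162… = 0.36865… → 0.369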